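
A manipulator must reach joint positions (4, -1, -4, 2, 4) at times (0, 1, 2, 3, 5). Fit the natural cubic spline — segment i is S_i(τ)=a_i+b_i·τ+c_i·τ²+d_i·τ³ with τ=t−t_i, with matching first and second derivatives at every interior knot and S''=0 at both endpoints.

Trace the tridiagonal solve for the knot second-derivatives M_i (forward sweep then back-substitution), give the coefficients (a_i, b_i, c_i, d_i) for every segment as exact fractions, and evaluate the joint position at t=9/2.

Δ: Δ0=-5, Δ1=-3, Δ2=6, Δ3=1
row 1: diag=4, rhs=12; c'=1/4, d'=3
row 2: denom=4−1·1/4=15/4; d'=(54−1·3)/(15/4)=68/5
row 3: denom=6−1·4/15=86/15; d'=(-30−1·68/5)/(86/15)=-327/43
back: M3=-327/43
back: M2=68/5−4/15·-327/43=672/43
back: M1=3−1/4·672/43=-39/43
M: M0=0, M1=-39/43, M2=672/43, M3=-327/43, M4=0
seg 0: a=4, c=M0/2=0, d=(M1−M0)/(6·1)=-13/86, b=Δ0−h0·(2M0+M1)/6=-417/86
seg 1: a=-1, c=M1/2=-39/86, d=(M2−M1)/(6·1)=237/86, b=Δ1−h1·(2M1+M2)/6=-228/43
seg 2: a=-4, c=M2/2=336/43, d=(M3−M2)/(6·1)=-333/86, b=Δ2−h2·(2M2+M3)/6=177/86
seg 3: a=2, c=M3/2=-327/86, d=(M4−M3)/(6·2)=109/172, b=Δ3−h3·(2M3+M4)/6=261/43
t_q=9/2 → seg 3, τ=3/2; S=2+261/43·τ+-327/86·τ²+109/172·τ³=6451/1376

  seg 0: a=4 b=-417/86 c=0 d=-13/86
  seg 1: a=-1 b=-228/43 c=-39/86 d=237/86
  seg 2: a=-4 b=177/86 c=336/43 d=-333/86
  seg 3: a=2 b=261/43 c=-327/86 d=109/172
S(9/2) = 6451/1376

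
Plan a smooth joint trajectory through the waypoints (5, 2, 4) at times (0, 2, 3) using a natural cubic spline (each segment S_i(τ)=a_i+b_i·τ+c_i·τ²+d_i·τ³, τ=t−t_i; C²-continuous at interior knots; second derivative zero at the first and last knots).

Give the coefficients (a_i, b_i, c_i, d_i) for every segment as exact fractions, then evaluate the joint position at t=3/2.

  seg 0: a=5 b=-8/3 c=0 d=7/24
  seg 1: a=2 b=5/6 c=7/4 d=-7/12
S(3/2) = 127/64

Δ: Δ0=-3/2, Δ1=2
row 1: diag=6, rhs=21; c'=1/6, d'=7/2
back: M1=7/2
M: M0=0, M1=7/2, M2=0
seg 0: a=5, c=M0/2=0, d=(M1−M0)/(6·2)=7/24, b=Δ0−h0·(2M0+M1)/6=-8/3
seg 1: a=2, c=M1/2=7/4, d=(M2−M1)/(6·1)=-7/12, b=Δ1−h1·(2M1+M2)/6=5/6
t_q=3/2 → seg 0, τ=3/2; S=5+-8/3·τ+0·τ²+7/24·τ³=127/64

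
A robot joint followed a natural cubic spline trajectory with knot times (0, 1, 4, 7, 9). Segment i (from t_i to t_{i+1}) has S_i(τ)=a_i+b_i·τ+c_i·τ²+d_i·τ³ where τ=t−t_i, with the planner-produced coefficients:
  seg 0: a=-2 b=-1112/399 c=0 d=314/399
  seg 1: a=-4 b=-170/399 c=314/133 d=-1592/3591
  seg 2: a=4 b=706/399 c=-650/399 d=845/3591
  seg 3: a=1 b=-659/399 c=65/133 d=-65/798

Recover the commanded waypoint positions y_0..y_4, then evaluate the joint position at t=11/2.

y_0=-2 y_1=-4 y_2=4 y_3=1 y_4=-1
S(11/2) = 575/152

y_0 = S_0(0) = a_0 = -2
y_1 = S_1(0) = a_1 = -4
y_2 = S_2(0) = a_2 = 4
y_3 = S_3(0) = a_3 = 1
y_4 = S_3(2) = -1
t_q=11/2 is in segment 2 (τ=3/2); S_2(τ)=575/152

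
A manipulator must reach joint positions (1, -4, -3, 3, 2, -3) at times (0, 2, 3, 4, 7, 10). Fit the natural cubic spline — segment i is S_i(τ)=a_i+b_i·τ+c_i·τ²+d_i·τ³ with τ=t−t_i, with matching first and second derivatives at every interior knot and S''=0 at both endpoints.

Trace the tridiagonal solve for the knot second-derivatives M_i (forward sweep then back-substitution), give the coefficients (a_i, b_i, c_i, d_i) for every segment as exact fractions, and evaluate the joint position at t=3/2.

  seg 0: a=1 b=-4107/1286 c=0 d=223/1286
  seg 1: a=-4 b=-1431/1286 c=669/643 d=1379/1286
  seg 2: a=-3 b=2691/643 c=5475/1286 d=-3141/1286
  seg 3: a=3 b=6909/1286 c=-1974/643 d=13519/34722
  seg 4: a=2 b=-1630/643 c=1675/3858 d=-1675/34722
S(3/2) = -32975/10288

Δ: Δ0=-5/2, Δ1=1, Δ2=6, Δ3=-1/3, Δ4=-5/3
row 1: diag=6, rhs=21; c'=1/6, d'=7/2
row 2: denom=4−1·1/6=23/6; d'=(30−1·7/2)/(23/6)=159/23
row 3: denom=8−1·6/23=178/23; d'=(-38−1·159/23)/(178/23)=-1033/178
row 4: denom=12−3·69/178=1929/178; d'=(-8−3·-1033/178)/(1929/178)=1675/1929
back: M4=1675/1929
back: M3=-1033/178−69/178·1675/1929=-3948/643
back: M2=159/23−6/23·-3948/643=5475/643
back: M1=7/2−1/6·5475/643=1338/643
M: M0=0, M1=1338/643, M2=5475/643, M3=-3948/643, M4=1675/1929, M5=0
seg 0: a=1, c=M0/2=0, d=(M1−M0)/(6·2)=223/1286, b=Δ0−h0·(2M0+M1)/6=-4107/1286
seg 1: a=-4, c=M1/2=669/643, d=(M2−M1)/(6·1)=1379/1286, b=Δ1−h1·(2M1+M2)/6=-1431/1286
seg 2: a=-3, c=M2/2=5475/1286, d=(M3−M2)/(6·1)=-3141/1286, b=Δ2−h2·(2M2+M3)/6=2691/643
seg 3: a=3, c=M3/2=-1974/643, d=(M4−M3)/(6·3)=13519/34722, b=Δ3−h3·(2M3+M4)/6=6909/1286
seg 4: a=2, c=M4/2=1675/3858, d=(M5−M4)/(6·3)=-1675/34722, b=Δ4−h4·(2M4+M5)/6=-1630/643
t_q=3/2 → seg 0, τ=3/2; S=1+-4107/1286·τ+0·τ²+223/1286·τ³=-32975/10288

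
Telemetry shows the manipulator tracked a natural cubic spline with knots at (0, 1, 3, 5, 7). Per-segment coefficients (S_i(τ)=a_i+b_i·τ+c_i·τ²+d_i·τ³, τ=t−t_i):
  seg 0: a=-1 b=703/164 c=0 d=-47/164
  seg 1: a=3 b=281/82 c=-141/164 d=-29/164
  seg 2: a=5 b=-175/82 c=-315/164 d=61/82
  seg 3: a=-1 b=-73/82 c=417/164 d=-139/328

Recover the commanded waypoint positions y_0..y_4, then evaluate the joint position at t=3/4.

y_0 = S_0(0) = a_0 = -1
y_1 = S_1(0) = a_1 = 3
y_2 = S_2(0) = a_2 = 5
y_3 = S_3(0) = a_3 = -1
y_4 = S_3(2) = 4
t_q=3/4 is in segment 0 (τ=3/4); S_0(τ)=21979/10496

y_0=-1 y_1=3 y_2=5 y_3=-1 y_4=4
S(3/4) = 21979/10496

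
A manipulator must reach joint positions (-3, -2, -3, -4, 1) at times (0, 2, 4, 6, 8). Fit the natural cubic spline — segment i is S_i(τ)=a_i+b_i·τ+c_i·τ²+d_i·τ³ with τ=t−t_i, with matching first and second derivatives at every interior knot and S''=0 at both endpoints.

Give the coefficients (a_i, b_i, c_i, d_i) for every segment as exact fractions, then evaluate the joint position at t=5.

Δ: Δ0=1/2, Δ1=-1/2, Δ2=-1/2, Δ3=5/2
row 1: diag=8, rhs=-6; c'=1/4, d'=-3/4
row 2: denom=8−2·1/4=15/2; d'=(0−2·-3/4)/(15/2)=1/5
row 3: denom=8−2·4/15=112/15; d'=(18−2·1/5)/(112/15)=33/14
back: M3=33/14
back: M2=1/5−4/15·33/14=-3/7
back: M1=-3/4−1/4·-3/7=-9/14
M: M0=0, M1=-9/14, M2=-3/7, M3=33/14, M4=0
seg 0: a=-3, c=M0/2=0, d=(M1−M0)/(6·2)=-3/56, b=Δ0−h0·(2M0+M1)/6=5/7
seg 1: a=-2, c=M1/2=-9/28, d=(M2−M1)/(6·2)=1/56, b=Δ1−h1·(2M1+M2)/6=1/14
seg 2: a=-3, c=M2/2=-3/14, d=(M3−M2)/(6·2)=13/56, b=Δ2−h2·(2M2+M3)/6=-1
seg 3: a=-4, c=M3/2=33/28, d=(M4−M3)/(6·2)=-11/56, b=Δ3−h3·(2M3+M4)/6=13/14
t_q=5 → seg 2, τ=1; S=-3+-1·τ+-3/14·τ²+13/56·τ³=-223/56

  seg 0: a=-3 b=5/7 c=0 d=-3/56
  seg 1: a=-2 b=1/14 c=-9/28 d=1/56
  seg 2: a=-3 b=-1 c=-3/14 d=13/56
  seg 3: a=-4 b=13/14 c=33/28 d=-11/56
S(5) = -223/56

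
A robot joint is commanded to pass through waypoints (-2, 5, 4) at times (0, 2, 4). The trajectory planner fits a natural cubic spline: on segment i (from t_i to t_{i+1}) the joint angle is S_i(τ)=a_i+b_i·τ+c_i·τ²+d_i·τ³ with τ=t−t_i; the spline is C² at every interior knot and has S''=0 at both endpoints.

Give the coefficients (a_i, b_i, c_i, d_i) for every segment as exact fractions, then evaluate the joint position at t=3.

Δ: Δ0=7/2, Δ1=-1/2
row 1: diag=8, rhs=-24; c'=1/4, d'=-3
back: M1=-3
M: M0=0, M1=-3, M2=0
seg 0: a=-2, c=M0/2=0, d=(M1−M0)/(6·2)=-1/4, b=Δ0−h0·(2M0+M1)/6=9/2
seg 1: a=5, c=M1/2=-3/2, d=(M2−M1)/(6·2)=1/4, b=Δ1−h1·(2M1+M2)/6=3/2
t_q=3 → seg 1, τ=1; S=5+3/2·τ+-3/2·τ²+1/4·τ³=21/4

  seg 0: a=-2 b=9/2 c=0 d=-1/4
  seg 1: a=5 b=3/2 c=-3/2 d=1/4
S(3) = 21/4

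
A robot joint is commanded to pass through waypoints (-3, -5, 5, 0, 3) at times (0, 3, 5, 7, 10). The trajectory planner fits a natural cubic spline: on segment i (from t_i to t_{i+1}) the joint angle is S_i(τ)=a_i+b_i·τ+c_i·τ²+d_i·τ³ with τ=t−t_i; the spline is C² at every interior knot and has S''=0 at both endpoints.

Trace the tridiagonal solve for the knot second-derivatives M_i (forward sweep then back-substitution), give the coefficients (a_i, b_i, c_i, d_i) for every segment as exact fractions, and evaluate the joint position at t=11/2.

Δ: Δ0=-2/3, Δ1=5, Δ2=-5/2, Δ3=1
row 1: diag=10, rhs=34; c'=1/5, d'=17/5
row 2: denom=8−2·1/5=38/5; d'=(-45−2·17/5)/(38/5)=-259/38
row 3: denom=10−2·5/19=180/19; d'=(21−2·-259/38)/(180/19)=329/90
back: M3=329/90
back: M2=-259/38−5/19·329/90=-70/9
back: M1=17/5−1/5·-70/9=223/45
M: M0=0, M1=223/45, M2=-70/9, M3=329/90, M4=0
seg 0: a=-3, c=M0/2=0, d=(M1−M0)/(6·3)=223/810, b=Δ0−h0·(2M0+M1)/6=-283/90
seg 1: a=-5, c=M1/2=223/90, d=(M2−M1)/(6·2)=-191/180, b=Δ1−h1·(2M1+M2)/6=193/45
seg 2: a=5, c=M2/2=-35/9, d=(M3−M2)/(6·2)=343/360, b=Δ2−h2·(2M2+M3)/6=22/15
seg 3: a=0, c=M3/2=329/180, d=(M4−M3)/(6·3)=-329/1620, b=Δ3−h3·(2M3+M4)/6=-239/90
t_q=11/2 → seg 2, τ=1/2; S=5+22/15·τ+-35/9·τ²+343/360·τ³=937/192

  seg 0: a=-3 b=-283/90 c=0 d=223/810
  seg 1: a=-5 b=193/45 c=223/90 d=-191/180
  seg 2: a=5 b=22/15 c=-35/9 d=343/360
  seg 3: a=0 b=-239/90 c=329/180 d=-329/1620
S(11/2) = 937/192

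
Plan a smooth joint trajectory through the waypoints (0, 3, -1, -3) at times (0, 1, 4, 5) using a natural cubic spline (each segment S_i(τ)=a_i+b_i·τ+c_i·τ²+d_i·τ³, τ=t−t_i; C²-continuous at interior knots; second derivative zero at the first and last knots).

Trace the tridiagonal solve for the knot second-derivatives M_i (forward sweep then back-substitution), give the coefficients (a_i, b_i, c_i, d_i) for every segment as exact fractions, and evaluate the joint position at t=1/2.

  seg 0: a=0 b=593/165 c=0 d=-98/165
  seg 1: a=3 b=299/165 c=-98/55 d=11/45
  seg 2: a=-1 b=-376/165 c=23/55 d=-23/165
S(1/2) = 379/220

Δ: Δ0=3, Δ1=-4/3, Δ2=-2
row 1: diag=8, rhs=-26; c'=3/8, d'=-13/4
row 2: denom=8−3·3/8=55/8; d'=(-4−3·-13/4)/(55/8)=46/55
back: M2=46/55
back: M1=-13/4−3/8·46/55=-196/55
M: M0=0, M1=-196/55, M2=46/55, M3=0
seg 0: a=0, c=M0/2=0, d=(M1−M0)/(6·1)=-98/165, b=Δ0−h0·(2M0+M1)/6=593/165
seg 1: a=3, c=M1/2=-98/55, d=(M2−M1)/(6·3)=11/45, b=Δ1−h1·(2M1+M2)/6=299/165
seg 2: a=-1, c=M2/2=23/55, d=(M3−M2)/(6·1)=-23/165, b=Δ2−h2·(2M2+M3)/6=-376/165
t_q=1/2 → seg 0, τ=1/2; S=0+593/165·τ+0·τ²+-98/165·τ³=379/220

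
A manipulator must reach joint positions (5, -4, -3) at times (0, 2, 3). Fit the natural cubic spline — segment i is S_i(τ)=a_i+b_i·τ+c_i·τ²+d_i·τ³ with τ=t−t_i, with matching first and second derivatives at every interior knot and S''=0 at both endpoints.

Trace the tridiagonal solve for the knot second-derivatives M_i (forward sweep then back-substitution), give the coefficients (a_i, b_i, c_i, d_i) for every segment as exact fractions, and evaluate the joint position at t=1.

Δ: Δ0=-9/2, Δ1=1
row 1: diag=6, rhs=33; c'=1/6, d'=11/2
back: M1=11/2
M: M0=0, M1=11/2, M2=0
seg 0: a=5, c=M0/2=0, d=(M1−M0)/(6·2)=11/24, b=Δ0−h0·(2M0+M1)/6=-19/3
seg 1: a=-4, c=M1/2=11/4, d=(M2−M1)/(6·1)=-11/12, b=Δ1−h1·(2M1+M2)/6=-5/6
t_q=1 → seg 0, τ=1; S=5+-19/3·τ+0·τ²+11/24·τ³=-7/8

  seg 0: a=5 b=-19/3 c=0 d=11/24
  seg 1: a=-4 b=-5/6 c=11/4 d=-11/12
S(1) = -7/8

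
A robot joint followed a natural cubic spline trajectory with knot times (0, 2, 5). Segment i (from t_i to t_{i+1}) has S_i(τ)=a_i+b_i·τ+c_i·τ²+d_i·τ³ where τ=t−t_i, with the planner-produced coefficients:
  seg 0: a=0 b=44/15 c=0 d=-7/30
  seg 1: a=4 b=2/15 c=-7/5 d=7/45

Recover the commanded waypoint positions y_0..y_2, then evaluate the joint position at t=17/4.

y_0=0 y_1=4 y_2=-4
S(17/4) = -65/64

y_0 = S_0(0) = a_0 = 0
y_1 = S_1(0) = a_1 = 4
y_2 = S_1(3) = -4
t_q=17/4 is in segment 1 (τ=9/4); S_1(τ)=-65/64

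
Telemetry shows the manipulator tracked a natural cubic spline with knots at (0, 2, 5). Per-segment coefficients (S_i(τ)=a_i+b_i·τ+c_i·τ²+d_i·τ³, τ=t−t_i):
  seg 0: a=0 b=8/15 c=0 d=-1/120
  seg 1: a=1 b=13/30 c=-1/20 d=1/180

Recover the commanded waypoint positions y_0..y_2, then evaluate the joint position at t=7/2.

y_0 = S_0(0) = a_0 = 0
y_1 = S_1(0) = a_1 = 1
y_2 = S_1(3) = 2
t_q=7/2 is in segment 1 (τ=3/2); S_1(τ)=249/160

y_0=0 y_1=1 y_2=2
S(7/2) = 249/160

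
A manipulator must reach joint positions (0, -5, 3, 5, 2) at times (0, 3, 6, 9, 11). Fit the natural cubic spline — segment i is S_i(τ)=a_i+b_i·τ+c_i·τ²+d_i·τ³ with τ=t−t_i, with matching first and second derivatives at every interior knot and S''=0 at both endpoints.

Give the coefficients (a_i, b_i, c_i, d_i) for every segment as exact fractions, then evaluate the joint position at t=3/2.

Δ: Δ0=-5/3, Δ1=8/3, Δ2=2/3, Δ3=-3/2
row 1: diag=12, rhs=26; c'=1/4, d'=13/6
row 2: denom=12−3·1/4=45/4; d'=(-12−3·13/6)/(45/4)=-74/45
row 3: denom=10−3·4/15=46/5; d'=(-13−3·-74/45)/(46/5)=-121/138
back: M3=-121/138
back: M2=-74/45−4/15·-121/138=-292/207
back: M1=13/6−1/4·-292/207=1043/414
M: M0=0, M1=1043/414, M2=-292/207, M3=-121/138, M4=0
seg 0: a=0, c=M0/2=0, d=(M1−M0)/(6·3)=1043/7452, b=Δ0−h0·(2M0+M1)/6=-2423/828
seg 1: a=-5, c=M1/2=1043/828, d=(M2−M1)/(6·3)=-1627/7452, b=Δ1−h1·(2M1+M2)/6=353/414
seg 2: a=3, c=M2/2=-146/207, d=(M3−M2)/(6·3)=221/7452, b=Δ2−h2·(2M2+M3)/6=2083/828
seg 3: a=5, c=M3/2=-121/276, d=(M4−M3)/(6·2)=121/1656, b=Δ3−h3·(2M3+M4)/6=-379/414
t_q=3/2 → seg 0, τ=3/2; S=0+-2423/828·τ+0·τ²+1043/7452·τ³=-2883/736

  seg 0: a=0 b=-2423/828 c=0 d=1043/7452
  seg 1: a=-5 b=353/414 c=1043/828 d=-1627/7452
  seg 2: a=3 b=2083/828 c=-146/207 d=221/7452
  seg 3: a=5 b=-379/414 c=-121/276 d=121/1656
S(3/2) = -2883/736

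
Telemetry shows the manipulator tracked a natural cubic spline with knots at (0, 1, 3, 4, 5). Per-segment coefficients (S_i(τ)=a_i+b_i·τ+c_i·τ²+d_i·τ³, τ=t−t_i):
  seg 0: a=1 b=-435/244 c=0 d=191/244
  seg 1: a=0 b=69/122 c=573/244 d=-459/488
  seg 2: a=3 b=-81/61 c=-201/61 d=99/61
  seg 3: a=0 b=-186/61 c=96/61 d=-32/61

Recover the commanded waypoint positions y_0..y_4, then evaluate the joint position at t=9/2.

y_0=1 y_1=0 y_2=3 y_3=0 y_4=-2
S(9/2) = -73/61

y_0 = S_0(0) = a_0 = 1
y_1 = S_1(0) = a_1 = 0
y_2 = S_2(0) = a_2 = 3
y_3 = S_3(0) = a_3 = 0
y_4 = S_3(1) = -2
t_q=9/2 is in segment 3 (τ=1/2); S_3(τ)=-73/61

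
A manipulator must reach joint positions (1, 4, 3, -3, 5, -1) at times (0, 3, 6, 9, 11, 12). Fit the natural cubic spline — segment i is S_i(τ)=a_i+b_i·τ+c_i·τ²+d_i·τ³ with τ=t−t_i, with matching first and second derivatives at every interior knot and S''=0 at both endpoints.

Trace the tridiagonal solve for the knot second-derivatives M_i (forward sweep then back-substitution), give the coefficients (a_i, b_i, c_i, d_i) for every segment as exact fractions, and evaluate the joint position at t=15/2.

Δ: Δ0=1, Δ1=-1/3, Δ2=-2, Δ3=4, Δ4=-6
row 1: diag=12, rhs=-8; c'=1/4, d'=-2/3
row 2: denom=12−3·1/4=45/4; d'=(-10−3·-2/3)/(45/4)=-32/45
row 3: denom=10−3·4/15=46/5; d'=(36−3·-32/45)/(46/5)=286/69
row 4: denom=6−2·5/23=128/23; d'=(-60−2·286/69)/(128/23)=-589/48
back: M4=-589/48
back: M3=286/69−5/23·-589/48=109/16
back: M2=-32/45−4/15·109/16=-91/36
back: M1=-2/3−1/4·-91/36=-5/144
M: M0=0, M1=-5/144, M2=-91/36, M3=109/16, M4=-589/48, M5=0
seg 0: a=1, c=M0/2=0, d=(M1−M0)/(6·3)=-5/2592, b=Δ0−h0·(2M0+M1)/6=293/288
seg 1: a=4, c=M1/2=-5/288, d=(M2−M1)/(6·3)=-359/2592, b=Δ1−h1·(2M1+M2)/6=139/144
seg 2: a=3, c=M2/2=-91/72, d=(M3−M2)/(6·3)=1345/2592, b=Δ2−h2·(2M2+M3)/6=-829/288
seg 3: a=-3, c=M3/2=109/32, d=(M4−M3)/(6·2)=-229/144, b=Δ3−h3·(2M3+M4)/6=511/144
seg 4: a=5, c=M4/2=-589/96, d=(M5−M4)/(6·1)=589/288, b=Δ4−h4·(2M4+M5)/6=-275/144
t_q=15/2 → seg 2, τ=3/2; S=3+-829/288·τ+-91/72·τ²+1345/2592·τ³=-617/256

  seg 0: a=1 b=293/288 c=0 d=-5/2592
  seg 1: a=4 b=139/144 c=-5/288 d=-359/2592
  seg 2: a=3 b=-829/288 c=-91/72 d=1345/2592
  seg 3: a=-3 b=511/144 c=109/32 d=-229/144
  seg 4: a=5 b=-275/144 c=-589/96 d=589/288
S(15/2) = -617/256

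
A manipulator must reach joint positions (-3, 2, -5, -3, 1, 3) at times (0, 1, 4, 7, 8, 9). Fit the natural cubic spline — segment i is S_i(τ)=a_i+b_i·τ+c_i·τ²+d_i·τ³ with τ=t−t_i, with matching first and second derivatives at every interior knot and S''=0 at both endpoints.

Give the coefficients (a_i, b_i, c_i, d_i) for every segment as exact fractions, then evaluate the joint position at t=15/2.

Δ: Δ0=5, Δ1=-7/3, Δ2=2/3, Δ3=4, Δ4=2
row 1: diag=8, rhs=-44; c'=3/8, d'=-11/2
row 2: denom=12−3·3/8=87/8; d'=(18−3·-11/2)/(87/8)=92/29
row 3: denom=8−3·8/29=208/29; d'=(20−3·92/29)/(208/29)=19/13
row 4: denom=4−1·29/208=803/208; d'=(-12−1·19/13)/(803/208)=-2800/803
back: M4=-2800/803
back: M3=19/13−29/208·-2800/803=1564/803
back: M2=92/29−8/29·1564/803=2116/803
back: M1=-11/2−3/8·2116/803=-5210/803
M: M0=0, M1=-5210/803, M2=2116/803, M3=1564/803, M4=-2800/803, M5=0
seg 0: a=-3, c=M0/2=0, d=(M1−M0)/(6·1)=-2605/2409, b=Δ0−h0·(2M0+M1)/6=14650/2409
seg 1: a=2, c=M1/2=-2605/803, d=(M2−M1)/(6·3)=37/73, b=Δ1−h1·(2M1+M2)/6=6835/2409
seg 2: a=-5, c=M2/2=1058/803, d=(M3−M2)/(6·3)=-92/2409, b=Δ2−h2·(2M2+M3)/6=-7088/2409
seg 3: a=-3, c=M3/2=782/803, d=(M4−M3)/(6·1)=-2182/2409, b=Δ3−h3·(2M3+M4)/6=9472/2409
seg 4: a=1, c=M4/2=-1400/803, d=(M5−M4)/(6·1)=1400/2409, b=Δ4−h4·(2M4+M5)/6=7618/2409
t_q=15/2 → seg 3, τ=1/2; S=-3+9472/2409·τ+782/803·τ²+-2182/2409·τ³=-2903/3212

  seg 0: a=-3 b=14650/2409 c=0 d=-2605/2409
  seg 1: a=2 b=6835/2409 c=-2605/803 d=37/73
  seg 2: a=-5 b=-7088/2409 c=1058/803 d=-92/2409
  seg 3: a=-3 b=9472/2409 c=782/803 d=-2182/2409
  seg 4: a=1 b=7618/2409 c=-1400/803 d=1400/2409
S(15/2) = -2903/3212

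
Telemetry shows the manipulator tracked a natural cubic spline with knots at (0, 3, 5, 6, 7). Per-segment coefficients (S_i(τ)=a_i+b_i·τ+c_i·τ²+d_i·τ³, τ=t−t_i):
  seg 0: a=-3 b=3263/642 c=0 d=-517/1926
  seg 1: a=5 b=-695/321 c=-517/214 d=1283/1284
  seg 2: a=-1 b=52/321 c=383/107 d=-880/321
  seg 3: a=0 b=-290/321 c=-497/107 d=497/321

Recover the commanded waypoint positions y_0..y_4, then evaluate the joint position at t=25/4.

y_0 = S_0(0) = a_0 = -3
y_1 = S_1(0) = a_1 = 5
y_2 = S_2(0) = a_2 = -1
y_3 = S_3(0) = a_3 = 0
y_4 = S_3(1) = -4
t_q=25/4 is in segment 3 (τ=1/4); S_3(τ)=-3369/6848

y_0=-3 y_1=5 y_2=-1 y_3=0 y_4=-4
S(25/4) = -3369/6848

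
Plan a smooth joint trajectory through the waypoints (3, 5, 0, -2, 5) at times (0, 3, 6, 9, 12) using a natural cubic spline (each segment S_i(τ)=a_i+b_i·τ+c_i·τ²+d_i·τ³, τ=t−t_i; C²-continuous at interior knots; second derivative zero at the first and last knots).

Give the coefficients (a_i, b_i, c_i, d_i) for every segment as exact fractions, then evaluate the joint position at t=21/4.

  seg 0: a=3 b=55/42 c=0 d=-1/14
  seg 1: a=5 b=-13/21 c=-9/14 d=37/378
  seg 2: a=0 b=-11/6 c=5/21 d=19/378
  seg 3: a=-2 b=20/21 c=29/42 d=-29/378
S(21/4) = 1315/896

Δ: Δ0=2/3, Δ1=-5/3, Δ2=-2/3, Δ3=7/3
row 1: diag=12, rhs=-14; c'=1/4, d'=-7/6
row 2: denom=12−3·1/4=45/4; d'=(6−3·-7/6)/(45/4)=38/45
row 3: denom=12−3·4/15=56/5; d'=(18−3·38/45)/(56/5)=29/21
back: M3=29/21
back: M2=38/45−4/15·29/21=10/21
back: M1=-7/6−1/4·10/21=-9/7
M: M0=0, M1=-9/7, M2=10/21, M3=29/21, M4=0
seg 0: a=3, c=M0/2=0, d=(M1−M0)/(6·3)=-1/14, b=Δ0−h0·(2M0+M1)/6=55/42
seg 1: a=5, c=M1/2=-9/14, d=(M2−M1)/(6·3)=37/378, b=Δ1−h1·(2M1+M2)/6=-13/21
seg 2: a=0, c=M2/2=5/21, d=(M3−M2)/(6·3)=19/378, b=Δ2−h2·(2M2+M3)/6=-11/6
seg 3: a=-2, c=M3/2=29/42, d=(M4−M3)/(6·3)=-29/378, b=Δ3−h3·(2M3+M4)/6=20/21
t_q=21/4 → seg 1, τ=9/4; S=5+-13/21·τ+-9/14·τ²+37/378·τ³=1315/896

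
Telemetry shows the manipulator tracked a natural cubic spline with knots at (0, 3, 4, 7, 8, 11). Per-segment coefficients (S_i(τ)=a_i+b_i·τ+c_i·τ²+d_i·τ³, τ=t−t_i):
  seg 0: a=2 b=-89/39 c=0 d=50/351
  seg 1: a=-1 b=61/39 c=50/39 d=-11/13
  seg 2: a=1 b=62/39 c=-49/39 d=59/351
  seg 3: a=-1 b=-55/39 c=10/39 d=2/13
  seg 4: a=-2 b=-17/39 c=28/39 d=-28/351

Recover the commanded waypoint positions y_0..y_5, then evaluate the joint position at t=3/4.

y_0 = S_0(0) = a_0 = 2
y_1 = S_1(0) = a_1 = -1
y_2 = S_2(0) = a_2 = 1
y_3 = S_3(0) = a_3 = -1
y_4 = S_4(0) = a_4 = -2
y_5 = S_4(3) = 1
t_q=3/4 is in segment 0 (τ=3/4); S_0(τ)=145/416

y_0=2 y_1=-1 y_2=1 y_3=-1 y_4=-2 y_5=1
S(3/4) = 145/416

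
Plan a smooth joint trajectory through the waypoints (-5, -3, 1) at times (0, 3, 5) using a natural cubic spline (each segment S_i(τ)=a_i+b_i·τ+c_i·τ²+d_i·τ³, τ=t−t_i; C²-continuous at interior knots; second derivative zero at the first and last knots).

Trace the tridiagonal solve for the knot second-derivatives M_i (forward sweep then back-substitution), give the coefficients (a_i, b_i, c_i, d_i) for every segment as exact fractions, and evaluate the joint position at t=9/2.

  seg 0: a=-5 b=4/15 c=0 d=2/45
  seg 1: a=-3 b=22/15 c=2/5 d=-1/15
S(9/2) = -1/8

Δ: Δ0=2/3, Δ1=2
row 1: diag=10, rhs=8; c'=1/5, d'=4/5
back: M1=4/5
M: M0=0, M1=4/5, M2=0
seg 0: a=-5, c=M0/2=0, d=(M1−M0)/(6·3)=2/45, b=Δ0−h0·(2M0+M1)/6=4/15
seg 1: a=-3, c=M1/2=2/5, d=(M2−M1)/(6·2)=-1/15, b=Δ1−h1·(2M1+M2)/6=22/15
t_q=9/2 → seg 1, τ=3/2; S=-3+22/15·τ+2/5·τ²+-1/15·τ³=-1/8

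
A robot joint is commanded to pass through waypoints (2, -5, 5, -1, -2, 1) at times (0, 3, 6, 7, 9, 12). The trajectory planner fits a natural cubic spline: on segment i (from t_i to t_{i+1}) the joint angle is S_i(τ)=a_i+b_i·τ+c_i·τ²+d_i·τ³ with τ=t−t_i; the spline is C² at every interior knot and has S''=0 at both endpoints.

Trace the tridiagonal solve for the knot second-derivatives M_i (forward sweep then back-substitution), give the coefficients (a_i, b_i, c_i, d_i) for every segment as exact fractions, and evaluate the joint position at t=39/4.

  seg 0: a=2 b=-439/88 c=0 d=701/2376
  seg 1: a=-5 b=131/44 c=701/264 d=-2009/2376
  seg 2: a=5 b=-345/88 c=-109/22 d=23/8
  seg 3: a=-1 b=-229/44 c=323/88 d=-29/44
  seg 4: a=-2 b=69/44 c=-25/88 d=25/792
S(39/4) = -5465/5632

Δ: Δ0=-7/3, Δ1=10/3, Δ2=-6, Δ3=-1/2, Δ4=1
row 1: diag=12, rhs=34; c'=1/4, d'=17/6
row 2: denom=8−3·1/4=29/4; d'=(-56−3·17/6)/(29/4)=-258/29
row 3: denom=6−1·4/29=170/29; d'=(33−1·-258/29)/(170/29)=243/34
row 4: denom=10−2·29/85=792/85; d'=(9−2·243/34)/(792/85)=-25/44
back: M4=-25/44
back: M3=243/34−29/85·-25/44=323/44
back: M2=-258/29−4/29·323/44=-109/11
back: M1=17/6−1/4·-109/11=701/132
M: M0=0, M1=701/132, M2=-109/11, M3=323/44, M4=-25/44, M5=0
seg 0: a=2, c=M0/2=0, d=(M1−M0)/(6·3)=701/2376, b=Δ0−h0·(2M0+M1)/6=-439/88
seg 1: a=-5, c=M1/2=701/264, d=(M2−M1)/(6·3)=-2009/2376, b=Δ1−h1·(2M1+M2)/6=131/44
seg 2: a=5, c=M2/2=-109/22, d=(M3−M2)/(6·1)=23/8, b=Δ2−h2·(2M2+M3)/6=-345/88
seg 3: a=-1, c=M3/2=323/88, d=(M4−M3)/(6·2)=-29/44, b=Δ3−h3·(2M3+M4)/6=-229/44
seg 4: a=-2, c=M4/2=-25/88, d=(M5−M4)/(6·3)=25/792, b=Δ4−h4·(2M4+M5)/6=69/44
t_q=39/4 → seg 4, τ=3/4; S=-2+69/44·τ+-25/88·τ²+25/792·τ³=-5465/5632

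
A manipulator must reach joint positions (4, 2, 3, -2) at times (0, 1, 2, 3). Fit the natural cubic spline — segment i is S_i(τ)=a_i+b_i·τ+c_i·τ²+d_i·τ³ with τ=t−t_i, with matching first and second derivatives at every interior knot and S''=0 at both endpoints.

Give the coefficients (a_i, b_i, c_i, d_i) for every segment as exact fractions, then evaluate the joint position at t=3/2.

Δ: Δ0=-2, Δ1=1, Δ2=-5
row 1: diag=4, rhs=18; c'=1/4, d'=9/2
row 2: denom=4−1·1/4=15/4; d'=(-36−1·9/2)/(15/4)=-54/5
back: M2=-54/5
back: M1=9/2−1/4·-54/5=36/5
M: M0=0, M1=36/5, M2=-54/5, M3=0
seg 0: a=4, c=M0/2=0, d=(M1−M0)/(6·1)=6/5, b=Δ0−h0·(2M0+M1)/6=-16/5
seg 1: a=2, c=M1/2=18/5, d=(M2−M1)/(6·1)=-3, b=Δ1−h1·(2M1+M2)/6=2/5
seg 2: a=3, c=M2/2=-27/5, d=(M3−M2)/(6·1)=9/5, b=Δ2−h2·(2M2+M3)/6=-7/5
t_q=3/2 → seg 1, τ=1/2; S=2+2/5·τ+18/5·τ²+-3·τ³=109/40

  seg 0: a=4 b=-16/5 c=0 d=6/5
  seg 1: a=2 b=2/5 c=18/5 d=-3
  seg 2: a=3 b=-7/5 c=-27/5 d=9/5
S(3/2) = 109/40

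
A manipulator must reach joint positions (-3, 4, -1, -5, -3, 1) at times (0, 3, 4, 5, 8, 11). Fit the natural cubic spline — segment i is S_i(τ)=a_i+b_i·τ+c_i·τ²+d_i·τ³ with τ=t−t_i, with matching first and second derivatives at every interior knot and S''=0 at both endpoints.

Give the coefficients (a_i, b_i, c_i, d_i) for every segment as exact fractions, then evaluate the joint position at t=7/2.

  seg 0: a=-3 b=4520/867 c=0 d=-2497/7803
  seg 1: a=4 b=-2971/867 c=-2497/867 d=1133/867
  seg 2: a=-1 b=-1522/289 c=902/867 d=196/867
  seg 3: a=-5 b=-2174/867 c=1490/867 d=-1718/7803
  seg 4: a=-3 b=1612/867 c=-76/289 d=76/2601
S(7/2) = 11999/6936

Δ: Δ0=7/3, Δ1=-5, Δ2=-4, Δ3=2/3, Δ4=4/3
row 1: diag=8, rhs=-44; c'=1/8, d'=-11/2
row 2: denom=4−1·1/8=31/8; d'=(6−1·-11/2)/(31/8)=92/31
row 3: denom=8−1·8/31=240/31; d'=(28−1·92/31)/(240/31)=97/30
row 4: denom=12−3·31/80=867/80; d'=(4−3·97/30)/(867/80)=-152/289
back: M4=-152/289
back: M3=97/30−31/80·-152/289=2980/867
back: M2=92/31−8/31·2980/867=1804/867
back: M1=-11/2−1/8·1804/867=-4994/867
M: M0=0, M1=-4994/867, M2=1804/867, M3=2980/867, M4=-152/289, M5=0
seg 0: a=-3, c=M0/2=0, d=(M1−M0)/(6·3)=-2497/7803, b=Δ0−h0·(2M0+M1)/6=4520/867
seg 1: a=4, c=M1/2=-2497/867, d=(M2−M1)/(6·1)=1133/867, b=Δ1−h1·(2M1+M2)/6=-2971/867
seg 2: a=-1, c=M2/2=902/867, d=(M3−M2)/(6·1)=196/867, b=Δ2−h2·(2M2+M3)/6=-1522/289
seg 3: a=-5, c=M3/2=1490/867, d=(M4−M3)/(6·3)=-1718/7803, b=Δ3−h3·(2M3+M4)/6=-2174/867
seg 4: a=-3, c=M4/2=-76/289, d=(M5−M4)/(6·3)=76/2601, b=Δ4−h4·(2M4+M5)/6=1612/867
t_q=7/2 → seg 1, τ=1/2; S=4+-2971/867·τ+-2497/867·τ²+1133/867·τ³=11999/6936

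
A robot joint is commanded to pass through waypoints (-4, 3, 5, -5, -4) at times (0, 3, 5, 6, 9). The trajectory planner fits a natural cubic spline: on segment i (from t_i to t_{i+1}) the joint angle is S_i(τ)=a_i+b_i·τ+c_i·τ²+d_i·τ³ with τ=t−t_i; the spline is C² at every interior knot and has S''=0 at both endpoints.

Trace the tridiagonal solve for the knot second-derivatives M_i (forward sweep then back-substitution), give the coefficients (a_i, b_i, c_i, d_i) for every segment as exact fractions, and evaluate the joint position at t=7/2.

  seg 0: a=-4 b=310/219 c=0 d=67/657
  seg 1: a=3 b=913/219 c=67/73 d=-274/219
  seg 2: a=5 b=-1571/219 c=-481/73 d=824/219
  seg 3: a=-5 b=-1985/219 c=343/73 d=-343/657
S(7/2) = 753/146

Δ: Δ0=7/3, Δ1=1, Δ2=-10, Δ3=1/3
row 1: diag=10, rhs=-8; c'=1/5, d'=-4/5
row 2: denom=6−2·1/5=28/5; d'=(-66−2·-4/5)/(28/5)=-23/2
row 3: denom=8−1·5/28=219/28; d'=(62−1·-23/2)/(219/28)=686/73
back: M3=686/73
back: M2=-23/2−5/28·686/73=-962/73
back: M1=-4/5−1/5·-962/73=134/73
M: M0=0, M1=134/73, M2=-962/73, M3=686/73, M4=0
seg 0: a=-4, c=M0/2=0, d=(M1−M0)/(6·3)=67/657, b=Δ0−h0·(2M0+M1)/6=310/219
seg 1: a=3, c=M1/2=67/73, d=(M2−M1)/(6·2)=-274/219, b=Δ1−h1·(2M1+M2)/6=913/219
seg 2: a=5, c=M2/2=-481/73, d=(M3−M2)/(6·1)=824/219, b=Δ2−h2·(2M2+M3)/6=-1571/219
seg 3: a=-5, c=M3/2=343/73, d=(M4−M3)/(6·3)=-343/657, b=Δ3−h3·(2M3+M4)/6=-1985/219
t_q=7/2 → seg 1, τ=1/2; S=3+913/219·τ+67/73·τ²+-274/219·τ³=753/146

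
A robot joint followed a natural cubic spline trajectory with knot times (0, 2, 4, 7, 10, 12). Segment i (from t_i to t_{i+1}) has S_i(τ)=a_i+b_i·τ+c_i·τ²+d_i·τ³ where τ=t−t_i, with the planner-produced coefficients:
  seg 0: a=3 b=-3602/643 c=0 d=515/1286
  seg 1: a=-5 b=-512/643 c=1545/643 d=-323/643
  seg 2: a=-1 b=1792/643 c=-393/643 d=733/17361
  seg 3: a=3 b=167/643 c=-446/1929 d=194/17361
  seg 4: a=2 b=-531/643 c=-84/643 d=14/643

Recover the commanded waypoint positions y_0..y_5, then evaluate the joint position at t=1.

y_0=3 y_1=-5 y_2=-1 y_3=3 y_4=2 y_5=0
S(1) = -2831/1286

y_0 = S_0(0) = a_0 = 3
y_1 = S_1(0) = a_1 = -5
y_2 = S_2(0) = a_2 = -1
y_3 = S_3(0) = a_3 = 3
y_4 = S_4(0) = a_4 = 2
y_5 = S_4(2) = 0
t_q=1 is in segment 0 (τ=1); S_0(τ)=-2831/1286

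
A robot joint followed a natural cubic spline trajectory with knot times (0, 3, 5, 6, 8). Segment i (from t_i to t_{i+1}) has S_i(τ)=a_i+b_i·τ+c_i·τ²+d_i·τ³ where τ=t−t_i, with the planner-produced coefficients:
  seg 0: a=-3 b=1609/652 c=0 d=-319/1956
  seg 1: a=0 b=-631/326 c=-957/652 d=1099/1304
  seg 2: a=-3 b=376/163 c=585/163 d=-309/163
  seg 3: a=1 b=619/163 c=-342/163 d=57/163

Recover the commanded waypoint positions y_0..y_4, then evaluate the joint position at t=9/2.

y_0 = S_0(0) = a_0 = -3
y_1 = S_1(0) = a_1 = 0
y_2 = S_2(0) = a_2 = -3
y_3 = S_3(0) = a_3 = 1
y_4 = S_3(2) = 3
t_q=9/2 is in segment 1 (τ=3/2); S_1(τ)=-35067/10432

y_0=-3 y_1=0 y_2=-3 y_3=1 y_4=3
S(9/2) = -35067/10432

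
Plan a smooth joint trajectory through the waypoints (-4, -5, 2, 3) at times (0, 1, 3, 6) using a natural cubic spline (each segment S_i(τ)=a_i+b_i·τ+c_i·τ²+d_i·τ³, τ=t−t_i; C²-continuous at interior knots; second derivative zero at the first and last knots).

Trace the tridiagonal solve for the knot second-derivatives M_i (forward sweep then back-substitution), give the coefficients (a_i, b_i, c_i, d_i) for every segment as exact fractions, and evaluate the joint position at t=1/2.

  seg 0: a=-4 b=-23/12 c=0 d=11/12
  seg 1: a=-5 b=5/6 c=11/4 d=-17/24
  seg 2: a=2 b=10/3 c=-3/2 d=1/6
S(1/2) = -155/32

Δ: Δ0=-1, Δ1=7/2, Δ2=1/3
row 1: diag=6, rhs=27; c'=1/3, d'=9/2
row 2: denom=10−2·1/3=28/3; d'=(-19−2·9/2)/(28/3)=-3
back: M2=-3
back: M1=9/2−1/3·-3=11/2
M: M0=0, M1=11/2, M2=-3, M3=0
seg 0: a=-4, c=M0/2=0, d=(M1−M0)/(6·1)=11/12, b=Δ0−h0·(2M0+M1)/6=-23/12
seg 1: a=-5, c=M1/2=11/4, d=(M2−M1)/(6·2)=-17/24, b=Δ1−h1·(2M1+M2)/6=5/6
seg 2: a=2, c=M2/2=-3/2, d=(M3−M2)/(6·3)=1/6, b=Δ2−h2·(2M2+M3)/6=10/3
t_q=1/2 → seg 0, τ=1/2; S=-4+-23/12·τ+0·τ²+11/12·τ³=-155/32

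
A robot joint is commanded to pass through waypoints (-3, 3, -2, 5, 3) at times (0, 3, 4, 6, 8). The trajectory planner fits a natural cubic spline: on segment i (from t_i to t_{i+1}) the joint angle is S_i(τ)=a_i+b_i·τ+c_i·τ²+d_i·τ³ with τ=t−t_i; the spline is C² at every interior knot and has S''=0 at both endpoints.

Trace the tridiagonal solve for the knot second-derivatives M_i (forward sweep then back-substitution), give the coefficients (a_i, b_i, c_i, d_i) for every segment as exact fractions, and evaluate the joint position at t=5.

  seg 0: a=-3 b=1843/344 c=0 d=-385/1032
  seg 1: a=3 b=-811/172 c=-1155/344 d=1057/344
  seg 2: a=-2 b=-761/344 c=252/43 d=-2067/1376
  seg 3: a=5 b=551/172 c=-2169/688 d=723/1376
S(5) = 201/1376

Δ: Δ0=2, Δ1=-5, Δ2=7/2, Δ3=-1
row 1: diag=8, rhs=-42; c'=1/8, d'=-21/4
row 2: denom=6−1·1/8=47/8; d'=(51−1·-21/4)/(47/8)=450/47
row 3: denom=8−2·16/47=344/47; d'=(-27−2·450/47)/(344/47)=-2169/344
back: M3=-2169/344
back: M2=450/47−16/47·-2169/344=504/43
back: M1=-21/4−1/8·504/43=-1155/172
M: M0=0, M1=-1155/172, M2=504/43, M3=-2169/344, M4=0
seg 0: a=-3, c=M0/2=0, d=(M1−M0)/(6·3)=-385/1032, b=Δ0−h0·(2M0+M1)/6=1843/344
seg 1: a=3, c=M1/2=-1155/344, d=(M2−M1)/(6·1)=1057/344, b=Δ1−h1·(2M1+M2)/6=-811/172
seg 2: a=-2, c=M2/2=252/43, d=(M3−M2)/(6·2)=-2067/1376, b=Δ2−h2·(2M2+M3)/6=-761/344
seg 3: a=5, c=M3/2=-2169/688, d=(M4−M3)/(6·2)=723/1376, b=Δ3−h3·(2M3+M4)/6=551/172
t_q=5 → seg 2, τ=1; S=-2+-761/344·τ+252/43·τ²+-2067/1376·τ³=201/1376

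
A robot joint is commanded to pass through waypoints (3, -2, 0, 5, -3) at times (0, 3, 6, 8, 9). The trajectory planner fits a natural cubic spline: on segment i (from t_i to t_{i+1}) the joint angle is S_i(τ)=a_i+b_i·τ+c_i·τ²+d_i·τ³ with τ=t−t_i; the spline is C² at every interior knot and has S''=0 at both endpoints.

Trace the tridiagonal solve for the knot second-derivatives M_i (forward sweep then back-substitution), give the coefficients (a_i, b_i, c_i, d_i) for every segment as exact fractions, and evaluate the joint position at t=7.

Δ: Δ0=-5/3, Δ1=2/3, Δ2=5/2, Δ3=-8
row 1: diag=12, rhs=14; c'=1/4, d'=7/6
row 2: denom=10−3·1/4=37/4; d'=(11−3·7/6)/(37/4)=30/37
row 3: denom=6−2·8/37=206/37; d'=(-63−2·30/37)/(206/37)=-2391/206
back: M3=-2391/206
back: M2=30/37−8/37·-2391/206=342/103
back: M1=7/6−1/4·342/103=104/309
M: M0=0, M1=104/309, M2=342/103, M3=-2391/206, M4=0
seg 0: a=3, c=M0/2=0, d=(M1−M0)/(6·3)=52/2781, b=Δ0−h0·(2M0+M1)/6=-189/103
seg 1: a=-2, c=M1/2=52/309, d=(M2−M1)/(6·3)=461/2781, b=Δ1−h1·(2M1+M2)/6=-137/103
seg 2: a=0, c=M2/2=171/103, d=(M3−M2)/(6·2)=-1025/824, b=Δ2−h2·(2M2+M3)/6=428/103
seg 3: a=5, c=M3/2=-2391/412, d=(M4−M3)/(6·1)=797/412, b=Δ3−h3·(2M3+M4)/6=-851/206
t_q=7 → seg 2, τ=1; S=0+428/103·τ+171/103·τ²+-1025/824·τ³=3767/824

  seg 0: a=3 b=-189/103 c=0 d=52/2781
  seg 1: a=-2 b=-137/103 c=52/309 d=461/2781
  seg 2: a=0 b=428/103 c=171/103 d=-1025/824
  seg 3: a=5 b=-851/206 c=-2391/412 d=797/412
S(7) = 3767/824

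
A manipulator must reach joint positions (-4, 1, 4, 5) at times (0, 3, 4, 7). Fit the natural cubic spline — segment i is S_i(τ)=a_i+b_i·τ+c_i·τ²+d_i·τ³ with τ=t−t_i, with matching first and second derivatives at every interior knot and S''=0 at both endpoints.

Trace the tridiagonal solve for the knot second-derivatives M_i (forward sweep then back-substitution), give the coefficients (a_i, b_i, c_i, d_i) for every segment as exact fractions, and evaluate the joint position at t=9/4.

  seg 0: a=-4 b=65/63 c=0 d=40/567
  seg 1: a=1 b=185/63 c=40/63 d=-4/7
  seg 2: a=4 b=157/63 c=-68/63 d=68/567
S(9/4) = -7/8

Δ: Δ0=5/3, Δ1=3, Δ2=1/3
row 1: diag=8, rhs=8; c'=1/8, d'=1
row 2: denom=8−1·1/8=63/8; d'=(-16−1·1)/(63/8)=-136/63
back: M2=-136/63
back: M1=1−1/8·-136/63=80/63
M: M0=0, M1=80/63, M2=-136/63, M3=0
seg 0: a=-4, c=M0/2=0, d=(M1−M0)/(6·3)=40/567, b=Δ0−h0·(2M0+M1)/6=65/63
seg 1: a=1, c=M1/2=40/63, d=(M2−M1)/(6·1)=-4/7, b=Δ1−h1·(2M1+M2)/6=185/63
seg 2: a=4, c=M2/2=-68/63, d=(M3−M2)/(6·3)=68/567, b=Δ2−h2·(2M2+M3)/6=157/63
t_q=9/4 → seg 0, τ=9/4; S=-4+65/63·τ+0·τ²+40/567·τ³=-7/8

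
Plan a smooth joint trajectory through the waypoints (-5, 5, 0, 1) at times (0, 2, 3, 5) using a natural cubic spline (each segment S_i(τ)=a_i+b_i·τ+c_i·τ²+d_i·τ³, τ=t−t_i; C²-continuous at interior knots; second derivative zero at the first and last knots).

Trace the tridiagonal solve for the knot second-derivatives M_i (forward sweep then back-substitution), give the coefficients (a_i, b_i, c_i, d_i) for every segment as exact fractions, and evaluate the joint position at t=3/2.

  seg 0: a=-5 b=306/35 c=0 d=-131/140
  seg 1: a=5 b=-87/35 c=-393/70 d=31/10
  seg 2: a=0 b=-309/70 c=129/35 d=-43/70
S(3/2) = 793/160

Δ: Δ0=5, Δ1=-5, Δ2=1/2
row 1: diag=6, rhs=-60; c'=1/6, d'=-10
row 2: denom=6−1·1/6=35/6; d'=(33−1·-10)/(35/6)=258/35
back: M2=258/35
back: M1=-10−1/6·258/35=-393/35
M: M0=0, M1=-393/35, M2=258/35, M3=0
seg 0: a=-5, c=M0/2=0, d=(M1−M0)/(6·2)=-131/140, b=Δ0−h0·(2M0+M1)/6=306/35
seg 1: a=5, c=M1/2=-393/70, d=(M2−M1)/(6·1)=31/10, b=Δ1−h1·(2M1+M2)/6=-87/35
seg 2: a=0, c=M2/2=129/35, d=(M3−M2)/(6·2)=-43/70, b=Δ2−h2·(2M2+M3)/6=-309/70
t_q=3/2 → seg 0, τ=3/2; S=-5+306/35·τ+0·τ²+-131/140·τ³=793/160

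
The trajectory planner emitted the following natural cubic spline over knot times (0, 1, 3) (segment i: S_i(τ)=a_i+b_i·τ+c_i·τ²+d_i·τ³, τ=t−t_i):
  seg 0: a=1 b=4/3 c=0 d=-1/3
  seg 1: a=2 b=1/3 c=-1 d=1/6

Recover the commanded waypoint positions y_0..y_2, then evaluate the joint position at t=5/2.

y_0 = S_0(0) = a_0 = 1
y_1 = S_1(0) = a_1 = 2
y_2 = S_1(2) = 0
t_q=5/2 is in segment 1 (τ=3/2); S_1(τ)=13/16

y_0=1 y_1=2 y_2=0
S(5/2) = 13/16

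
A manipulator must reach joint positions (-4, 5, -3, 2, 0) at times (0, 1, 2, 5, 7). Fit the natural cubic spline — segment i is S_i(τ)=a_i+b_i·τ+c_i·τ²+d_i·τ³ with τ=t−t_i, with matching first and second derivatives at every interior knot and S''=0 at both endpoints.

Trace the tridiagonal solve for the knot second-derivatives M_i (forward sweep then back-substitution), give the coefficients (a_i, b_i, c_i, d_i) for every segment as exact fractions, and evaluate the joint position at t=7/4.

  seg 0: a=-4 b=11333/822 c=0 d=-3935/822
  seg 1: a=5 b=-236/411 c=-3935/274 d=5701/822
  seg 2: a=-3 b=-6979/822 c=883/137 d=-2515/2466
  seg 3: a=2 b=1087/411 c=-749/274 d=749/1644
S(7/4) = -10223/17536

Δ: Δ0=9, Δ1=-8, Δ2=5/3, Δ3=-1
row 1: diag=4, rhs=-102; c'=1/4, d'=-51/2
row 2: denom=8−1·1/4=31/4; d'=(58−1·-51/2)/(31/4)=334/31
row 3: denom=10−3·12/31=274/31; d'=(-16−3·334/31)/(274/31)=-749/137
back: M3=-749/137
back: M2=334/31−12/31·-749/137=1766/137
back: M1=-51/2−1/4·1766/137=-3935/137
M: M0=0, M1=-3935/137, M2=1766/137, M3=-749/137, M4=0
seg 0: a=-4, c=M0/2=0, d=(M1−M0)/(6·1)=-3935/822, b=Δ0−h0·(2M0+M1)/6=11333/822
seg 1: a=5, c=M1/2=-3935/274, d=(M2−M1)/(6·1)=5701/822, b=Δ1−h1·(2M1+M2)/6=-236/411
seg 2: a=-3, c=M2/2=883/137, d=(M3−M2)/(6·3)=-2515/2466, b=Δ2−h2·(2M2+M3)/6=-6979/822
seg 3: a=2, c=M3/2=-749/274, d=(M4−M3)/(6·2)=749/1644, b=Δ3−h3·(2M3+M4)/6=1087/411
t_q=7/4 → seg 1, τ=3/4; S=5+-236/411·τ+-3935/274·τ²+5701/822·τ³=-10223/17536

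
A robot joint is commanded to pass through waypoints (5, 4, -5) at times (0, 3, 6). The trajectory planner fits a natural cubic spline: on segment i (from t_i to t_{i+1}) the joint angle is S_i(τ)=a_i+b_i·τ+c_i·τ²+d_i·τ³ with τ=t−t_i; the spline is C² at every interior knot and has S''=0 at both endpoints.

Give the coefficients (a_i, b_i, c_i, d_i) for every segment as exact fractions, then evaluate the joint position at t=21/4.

  seg 0: a=5 b=1/3 c=0 d=-2/27
  seg 1: a=4 b=-5/3 c=-2/3 d=2/27
S(21/4) = -73/32

Δ: Δ0=-1/3, Δ1=-3
row 1: diag=12, rhs=-16; c'=1/4, d'=-4/3
back: M1=-4/3
M: M0=0, M1=-4/3, M2=0
seg 0: a=5, c=M0/2=0, d=(M1−M0)/(6·3)=-2/27, b=Δ0−h0·(2M0+M1)/6=1/3
seg 1: a=4, c=M1/2=-2/3, d=(M2−M1)/(6·3)=2/27, b=Δ1−h1·(2M1+M2)/6=-5/3
t_q=21/4 → seg 1, τ=9/4; S=4+-5/3·τ+-2/3·τ²+2/27·τ³=-73/32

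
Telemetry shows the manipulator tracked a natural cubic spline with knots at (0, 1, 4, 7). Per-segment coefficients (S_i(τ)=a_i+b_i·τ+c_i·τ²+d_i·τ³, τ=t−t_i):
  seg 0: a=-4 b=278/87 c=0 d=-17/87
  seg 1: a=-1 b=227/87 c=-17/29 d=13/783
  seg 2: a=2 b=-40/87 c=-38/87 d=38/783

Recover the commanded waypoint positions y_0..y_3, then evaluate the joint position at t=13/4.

y_0=-4 y_1=-1 y_2=2 y_3=-2
S(13/4) = 3883/1856

y_0 = S_0(0) = a_0 = -4
y_1 = S_1(0) = a_1 = -1
y_2 = S_2(0) = a_2 = 2
y_3 = S_2(3) = -2
t_q=13/4 is in segment 1 (τ=9/4); S_1(τ)=3883/1856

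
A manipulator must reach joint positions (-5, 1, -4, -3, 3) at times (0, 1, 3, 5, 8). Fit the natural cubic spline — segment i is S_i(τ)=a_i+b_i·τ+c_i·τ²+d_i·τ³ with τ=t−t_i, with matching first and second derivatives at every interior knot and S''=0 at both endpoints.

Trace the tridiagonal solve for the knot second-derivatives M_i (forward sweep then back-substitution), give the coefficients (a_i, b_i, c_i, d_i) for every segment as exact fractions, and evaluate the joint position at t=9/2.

Δ: Δ0=6, Δ1=-5/2, Δ2=1/2, Δ3=2
row 1: diag=6, rhs=-51; c'=1/3, d'=-17/2
row 2: denom=8−2·1/3=22/3; d'=(18−2·-17/2)/(22/3)=105/22
row 3: denom=10−2·3/11=104/11; d'=(9−2·105/22)/(104/11)=-3/52
back: M3=-3/52
back: M2=105/22−3/11·-3/52=249/52
back: M1=-17/2−1/3·249/52=-525/52
M: M0=0, M1=-525/52, M2=249/52, M3=-3/52, M4=0
seg 0: a=-5, c=M0/2=0, d=(M1−M0)/(6·1)=-175/104, b=Δ0−h0·(2M0+M1)/6=799/104
seg 1: a=1, c=M1/2=-525/104, d=(M2−M1)/(6·2)=129/104, b=Δ1−h1·(2M1+M2)/6=137/52
seg 2: a=-4, c=M2/2=249/104, d=(M3−M2)/(6·2)=-21/52, b=Δ2−h2·(2M2+M3)/6=-139/52
seg 3: a=-3, c=M3/2=-3/104, d=(M4−M3)/(6·3)=1/312, b=Δ3−h3·(2M3+M4)/6=107/52
t_q=9/2 → seg 2, τ=3/2; S=-4+-139/52·τ+249/104·τ²+-21/52·τ³=-829/208

  seg 0: a=-5 b=799/104 c=0 d=-175/104
  seg 1: a=1 b=137/52 c=-525/104 d=129/104
  seg 2: a=-4 b=-139/52 c=249/104 d=-21/52
  seg 3: a=-3 b=107/52 c=-3/104 d=1/312
S(9/2) = -829/208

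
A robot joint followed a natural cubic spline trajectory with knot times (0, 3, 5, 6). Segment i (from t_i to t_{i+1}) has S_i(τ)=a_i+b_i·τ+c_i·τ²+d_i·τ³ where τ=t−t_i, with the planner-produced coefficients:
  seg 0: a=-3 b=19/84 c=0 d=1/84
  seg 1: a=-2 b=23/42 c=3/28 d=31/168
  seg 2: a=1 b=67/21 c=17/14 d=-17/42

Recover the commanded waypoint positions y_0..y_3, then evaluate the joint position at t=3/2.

y_0=-3 y_1=-2 y_2=1 y_3=5
S(3/2) = -587/224

y_0 = S_0(0) = a_0 = -3
y_1 = S_1(0) = a_1 = -2
y_2 = S_2(0) = a_2 = 1
y_3 = S_2(1) = 5
t_q=3/2 is in segment 0 (τ=3/2); S_0(τ)=-587/224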